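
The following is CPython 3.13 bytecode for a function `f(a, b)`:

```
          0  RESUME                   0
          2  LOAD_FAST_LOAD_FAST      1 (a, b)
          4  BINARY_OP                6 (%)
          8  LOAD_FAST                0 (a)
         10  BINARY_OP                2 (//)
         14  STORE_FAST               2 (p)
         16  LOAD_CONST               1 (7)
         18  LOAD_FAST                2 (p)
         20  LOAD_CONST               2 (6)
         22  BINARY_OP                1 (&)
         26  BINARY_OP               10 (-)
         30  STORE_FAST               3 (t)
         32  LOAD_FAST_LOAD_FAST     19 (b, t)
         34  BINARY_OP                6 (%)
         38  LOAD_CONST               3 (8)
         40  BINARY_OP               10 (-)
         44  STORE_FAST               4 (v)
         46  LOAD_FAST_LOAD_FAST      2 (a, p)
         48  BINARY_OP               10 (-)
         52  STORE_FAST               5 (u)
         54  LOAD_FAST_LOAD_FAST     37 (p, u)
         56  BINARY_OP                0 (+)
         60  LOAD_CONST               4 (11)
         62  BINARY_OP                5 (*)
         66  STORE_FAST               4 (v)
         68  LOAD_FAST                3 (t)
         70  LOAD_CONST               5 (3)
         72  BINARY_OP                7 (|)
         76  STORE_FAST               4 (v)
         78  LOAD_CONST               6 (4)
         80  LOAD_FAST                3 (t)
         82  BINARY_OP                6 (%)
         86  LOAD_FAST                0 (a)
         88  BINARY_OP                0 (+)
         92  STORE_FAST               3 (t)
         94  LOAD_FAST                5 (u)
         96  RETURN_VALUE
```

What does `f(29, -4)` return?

LOAD_FAST_LOAD_FAST a,b → push 29,-4. Stack: [29, -4]
BINARY_OP % → 29 % -4 = -3. Stack: [-3]
LOAD_FAST a → push 29. Stack: [-3, 29]
BINARY_OP // → -3 // 29 = -1. Stack: [-1]
STORE_FAST p → p=-1. Stack: []
LOAD_CONST → push 7. Stack: [7]
LOAD_FAST p → push -1. Stack: [7, -1]
LOAD_CONST → push 6. Stack: [7, -1, 6]
BINARY_OP & → -1 & 6 = 6. Stack: [7, 6]
BINARY_OP - → 7 - 6 = 1. Stack: [1]
STORE_FAST t → t=1. Stack: []
LOAD_FAST_LOAD_FAST b,t → push -4,1. Stack: [-4, 1]
BINARY_OP % → -4 % 1 = 0. Stack: [0]
LOAD_CONST → push 8. Stack: [0, 8]
BINARY_OP - → 0 - 8 = -8. Stack: [-8]
STORE_FAST v → v=-8. Stack: []
LOAD_FAST_LOAD_FAST a,p → push 29,-1. Stack: [29, -1]
BINARY_OP - → 29 - -1 = 30. Stack: [30]
STORE_FAST u → u=30. Stack: []
LOAD_FAST_LOAD_FAST p,u → push -1,30. Stack: [-1, 30]
BINARY_OP + → -1 + 30 = 29. Stack: [29]
LOAD_CONST → push 11. Stack: [29, 11]
BINARY_OP * → 29 * 11 = 319. Stack: [319]
STORE_FAST v → v=319. Stack: []
LOAD_FAST t → push 1. Stack: [1]
LOAD_CONST → push 3. Stack: [1, 3]
BINARY_OP | → 1 | 3 = 3. Stack: [3]
STORE_FAST v → v=3. Stack: []
LOAD_CONST → push 4. Stack: [4]
LOAD_FAST t → push 1. Stack: [4, 1]
BINARY_OP % → 4 % 1 = 0. Stack: [0]
LOAD_FAST a → push 29. Stack: [0, 29]
BINARY_OP + → 0 + 29 = 29. Stack: [29]
STORE_FAST t → t=29. Stack: []
LOAD_FAST u → push 30. Stack: [30]
RETURN_VALUE → return 30.

30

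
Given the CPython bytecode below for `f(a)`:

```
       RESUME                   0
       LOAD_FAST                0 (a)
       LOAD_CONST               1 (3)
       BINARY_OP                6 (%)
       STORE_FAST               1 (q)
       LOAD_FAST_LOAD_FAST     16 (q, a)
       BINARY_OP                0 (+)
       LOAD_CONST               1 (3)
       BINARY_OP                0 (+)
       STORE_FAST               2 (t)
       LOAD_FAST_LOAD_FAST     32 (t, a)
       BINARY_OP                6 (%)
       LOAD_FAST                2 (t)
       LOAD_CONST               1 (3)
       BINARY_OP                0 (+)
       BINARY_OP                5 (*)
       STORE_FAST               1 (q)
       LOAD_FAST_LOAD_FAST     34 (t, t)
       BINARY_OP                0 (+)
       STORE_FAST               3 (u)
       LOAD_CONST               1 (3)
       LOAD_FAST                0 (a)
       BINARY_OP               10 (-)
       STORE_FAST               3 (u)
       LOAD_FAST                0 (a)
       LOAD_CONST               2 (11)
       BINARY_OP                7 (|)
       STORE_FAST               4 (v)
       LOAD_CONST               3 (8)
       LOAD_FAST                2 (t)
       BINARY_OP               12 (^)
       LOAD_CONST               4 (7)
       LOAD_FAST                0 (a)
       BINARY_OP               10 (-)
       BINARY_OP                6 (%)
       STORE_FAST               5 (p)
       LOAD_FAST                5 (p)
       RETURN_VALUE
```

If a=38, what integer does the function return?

-27

LOAD_FAST a → push 38. Stack: [38]
LOAD_CONST → push 3. Stack: [38, 3]
BINARY_OP % → 38 % 3 = 2. Stack: [2]
STORE_FAST q → q=2. Stack: []
LOAD_FAST_LOAD_FAST q,a → push 2,38. Stack: [2, 38]
BINARY_OP + → 2 + 38 = 40. Stack: [40]
LOAD_CONST → push 3. Stack: [40, 3]
BINARY_OP + → 40 + 3 = 43. Stack: [43]
STORE_FAST t → t=43. Stack: []
LOAD_FAST_LOAD_FAST t,a → push 43,38. Stack: [43, 38]
BINARY_OP % → 43 % 38 = 5. Stack: [5]
LOAD_FAST t → push 43. Stack: [5, 43]
LOAD_CONST → push 3. Stack: [5, 43, 3]
BINARY_OP + → 43 + 3 = 46. Stack: [5, 46]
BINARY_OP * → 5 * 46 = 230. Stack: [230]
STORE_FAST q → q=230. Stack: []
LOAD_FAST_LOAD_FAST t,t → push 43,43. Stack: [43, 43]
BINARY_OP + → 43 + 43 = 86. Stack: [86]
STORE_FAST u → u=86. Stack: []
LOAD_CONST → push 3. Stack: [3]
LOAD_FAST a → push 38. Stack: [3, 38]
BINARY_OP - → 3 - 38 = -35. Stack: [-35]
STORE_FAST u → u=-35. Stack: []
LOAD_FAST a → push 38. Stack: [38]
LOAD_CONST → push 11. Stack: [38, 11]
BINARY_OP | → 38 | 11 = 47. Stack: [47]
STORE_FAST v → v=47. Stack: []
LOAD_CONST → push 8. Stack: [8]
LOAD_FAST t → push 43. Stack: [8, 43]
BINARY_OP ^ → 8 ^ 43 = 35. Stack: [35]
LOAD_CONST → push 7. Stack: [35, 7]
LOAD_FAST a → push 38. Stack: [35, 7, 38]
BINARY_OP - → 7 - 38 = -31. Stack: [35, -31]
BINARY_OP % → 35 % -31 = -27. Stack: [-27]
STORE_FAST p → p=-27. Stack: []
LOAD_FAST p → push -27. Stack: [-27]
RETURN_VALUE → return -27.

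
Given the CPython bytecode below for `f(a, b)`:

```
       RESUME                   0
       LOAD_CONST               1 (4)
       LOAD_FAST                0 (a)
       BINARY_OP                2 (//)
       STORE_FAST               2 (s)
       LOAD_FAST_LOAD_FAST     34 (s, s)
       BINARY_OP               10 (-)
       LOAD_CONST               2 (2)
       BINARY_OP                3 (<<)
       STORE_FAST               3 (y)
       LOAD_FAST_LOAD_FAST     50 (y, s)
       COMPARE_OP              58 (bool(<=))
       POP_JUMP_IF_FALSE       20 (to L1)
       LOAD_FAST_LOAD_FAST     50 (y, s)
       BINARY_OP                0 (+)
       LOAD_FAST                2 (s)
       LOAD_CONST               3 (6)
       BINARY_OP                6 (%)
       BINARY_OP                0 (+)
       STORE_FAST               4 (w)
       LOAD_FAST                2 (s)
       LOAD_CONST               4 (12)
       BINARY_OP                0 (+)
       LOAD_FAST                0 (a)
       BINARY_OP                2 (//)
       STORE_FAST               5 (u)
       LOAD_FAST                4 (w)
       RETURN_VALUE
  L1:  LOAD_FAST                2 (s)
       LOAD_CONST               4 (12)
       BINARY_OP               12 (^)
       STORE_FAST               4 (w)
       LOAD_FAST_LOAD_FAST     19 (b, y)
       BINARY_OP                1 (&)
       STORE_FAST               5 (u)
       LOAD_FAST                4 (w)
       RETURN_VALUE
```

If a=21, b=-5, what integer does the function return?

0

LOAD_CONST → push 4. Stack: [4]
LOAD_FAST a → push 21. Stack: [4, 21]
BINARY_OP // → 4 // 21 = 0. Stack: [0]
STORE_FAST s → s=0. Stack: []
LOAD_FAST_LOAD_FAST s,s → push 0,0. Stack: [0, 0]
BINARY_OP - → 0 - 0 = 0. Stack: [0]
LOAD_CONST → push 2. Stack: [0, 2]
BINARY_OP << → 0 << 2 = 0. Stack: [0]
STORE_FAST y → y=0. Stack: []
LOAD_FAST_LOAD_FAST y,s → push 0,0. Stack: [0, 0]
COMPARE_OP bool(<=) → 0 vs 0 = True. Stack: [True]
POP_JUMP_IF_FALSE → pop True; no jump. Stack: []
LOAD_FAST_LOAD_FAST y,s → push 0,0. Stack: [0, 0]
BINARY_OP + → 0 + 0 = 0. Stack: [0]
LOAD_FAST s → push 0. Stack: [0, 0]
LOAD_CONST → push 6. Stack: [0, 0, 6]
BINARY_OP % → 0 % 6 = 0. Stack: [0, 0]
BINARY_OP + → 0 + 0 = 0. Stack: [0]
STORE_FAST w → w=0. Stack: []
LOAD_FAST s → push 0. Stack: [0]
LOAD_CONST → push 12. Stack: [0, 12]
BINARY_OP + → 0 + 12 = 12. Stack: [12]
LOAD_FAST a → push 21. Stack: [12, 21]
BINARY_OP // → 12 // 21 = 0. Stack: [0]
STORE_FAST u → u=0. Stack: []
LOAD_FAST w → push 0. Stack: [0]
RETURN_VALUE → return 0.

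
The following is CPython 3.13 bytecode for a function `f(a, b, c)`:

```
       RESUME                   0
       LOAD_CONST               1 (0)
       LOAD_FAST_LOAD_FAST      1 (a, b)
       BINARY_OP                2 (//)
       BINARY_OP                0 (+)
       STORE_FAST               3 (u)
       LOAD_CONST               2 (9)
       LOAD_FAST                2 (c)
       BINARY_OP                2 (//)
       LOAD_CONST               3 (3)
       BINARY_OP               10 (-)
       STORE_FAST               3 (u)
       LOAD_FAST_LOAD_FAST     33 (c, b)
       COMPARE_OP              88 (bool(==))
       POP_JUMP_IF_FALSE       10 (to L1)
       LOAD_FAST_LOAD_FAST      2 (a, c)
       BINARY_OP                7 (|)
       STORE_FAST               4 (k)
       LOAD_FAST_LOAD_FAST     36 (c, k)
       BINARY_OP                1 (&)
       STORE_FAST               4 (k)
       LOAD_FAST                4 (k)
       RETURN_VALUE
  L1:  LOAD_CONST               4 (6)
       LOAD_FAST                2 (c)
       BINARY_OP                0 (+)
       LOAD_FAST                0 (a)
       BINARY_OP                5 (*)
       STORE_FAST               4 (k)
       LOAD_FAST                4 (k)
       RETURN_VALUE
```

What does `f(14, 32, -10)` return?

-56

LOAD_CONST → push 0. Stack: [0]
LOAD_FAST_LOAD_FAST a,b → push 14,32. Stack: [0, 14, 32]
BINARY_OP // → 14 // 32 = 0. Stack: [0, 0]
BINARY_OP + → 0 + 0 = 0. Stack: [0]
STORE_FAST u → u=0. Stack: []
LOAD_CONST → push 9. Stack: [9]
LOAD_FAST c → push -10. Stack: [9, -10]
BINARY_OP // → 9 // -10 = -1. Stack: [-1]
LOAD_CONST → push 3. Stack: [-1, 3]
BINARY_OP - → -1 - 3 = -4. Stack: [-4]
STORE_FAST u → u=-4. Stack: []
LOAD_FAST_LOAD_FAST c,b → push -10,32. Stack: [-10, 32]
COMPARE_OP bool(==) → -10 vs 32 = False. Stack: [False]
POP_JUMP_IF_FALSE → pop False; jump. Stack: []
LOAD_CONST → push 6. Stack: [6]
LOAD_FAST c → push -10. Stack: [6, -10]
BINARY_OP + → 6 + -10 = -4. Stack: [-4]
LOAD_FAST a → push 14. Stack: [-4, 14]
BINARY_OP * → -4 * 14 = -56. Stack: [-56]
STORE_FAST k → k=-56. Stack: []
LOAD_FAST k → push -56. Stack: [-56]
RETURN_VALUE → return -56.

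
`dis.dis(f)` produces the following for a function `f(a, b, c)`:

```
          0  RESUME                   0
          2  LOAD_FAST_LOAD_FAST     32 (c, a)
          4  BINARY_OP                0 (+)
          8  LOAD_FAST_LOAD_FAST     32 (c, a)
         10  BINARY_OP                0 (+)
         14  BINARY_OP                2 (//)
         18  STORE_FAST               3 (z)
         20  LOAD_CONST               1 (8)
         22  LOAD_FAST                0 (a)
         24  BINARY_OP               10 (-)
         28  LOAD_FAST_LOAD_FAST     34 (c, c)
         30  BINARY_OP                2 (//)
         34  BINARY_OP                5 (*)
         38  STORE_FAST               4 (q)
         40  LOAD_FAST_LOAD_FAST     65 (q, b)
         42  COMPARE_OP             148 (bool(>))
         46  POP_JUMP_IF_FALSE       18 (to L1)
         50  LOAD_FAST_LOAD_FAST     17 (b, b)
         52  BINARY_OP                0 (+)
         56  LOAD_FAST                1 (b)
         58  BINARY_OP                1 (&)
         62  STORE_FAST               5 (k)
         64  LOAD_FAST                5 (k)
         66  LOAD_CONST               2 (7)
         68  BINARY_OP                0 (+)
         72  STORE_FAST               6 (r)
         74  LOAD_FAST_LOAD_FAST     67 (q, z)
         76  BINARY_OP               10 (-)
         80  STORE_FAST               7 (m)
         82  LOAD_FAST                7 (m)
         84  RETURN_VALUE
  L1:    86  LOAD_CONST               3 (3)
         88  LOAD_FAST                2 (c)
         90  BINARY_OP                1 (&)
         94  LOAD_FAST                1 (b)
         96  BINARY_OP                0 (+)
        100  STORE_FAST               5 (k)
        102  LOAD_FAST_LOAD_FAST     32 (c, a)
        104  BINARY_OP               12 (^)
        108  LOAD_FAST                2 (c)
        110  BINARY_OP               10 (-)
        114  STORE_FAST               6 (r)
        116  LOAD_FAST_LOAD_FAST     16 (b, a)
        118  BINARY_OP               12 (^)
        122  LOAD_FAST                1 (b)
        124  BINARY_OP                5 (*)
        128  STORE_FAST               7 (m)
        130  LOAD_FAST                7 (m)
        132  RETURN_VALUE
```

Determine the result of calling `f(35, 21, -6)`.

LOAD_FAST_LOAD_FAST c,a → push -6,35. Stack: [-6, 35]
BINARY_OP + → -6 + 35 = 29. Stack: [29]
LOAD_FAST_LOAD_FAST c,a → push -6,35. Stack: [29, -6, 35]
BINARY_OP + → -6 + 35 = 29. Stack: [29, 29]
BINARY_OP // → 29 // 29 = 1. Stack: [1]
STORE_FAST z → z=1. Stack: []
LOAD_CONST → push 8. Stack: [8]
LOAD_FAST a → push 35. Stack: [8, 35]
BINARY_OP - → 8 - 35 = -27. Stack: [-27]
LOAD_FAST_LOAD_FAST c,c → push -6,-6. Stack: [-27, -6, -6]
BINARY_OP // → -6 // -6 = 1. Stack: [-27, 1]
BINARY_OP * → -27 * 1 = -27. Stack: [-27]
STORE_FAST q → q=-27. Stack: []
LOAD_FAST_LOAD_FAST q,b → push -27,21. Stack: [-27, 21]
COMPARE_OP bool(>) → -27 vs 21 = False. Stack: [False]
POP_JUMP_IF_FALSE → pop False; jump. Stack: []
LOAD_CONST → push 3. Stack: [3]
LOAD_FAST c → push -6. Stack: [3, -6]
BINARY_OP & → 3 & -6 = 2. Stack: [2]
LOAD_FAST b → push 21. Stack: [2, 21]
BINARY_OP + → 2 + 21 = 23. Stack: [23]
STORE_FAST k → k=23. Stack: []
LOAD_FAST_LOAD_FAST c,a → push -6,35. Stack: [-6, 35]
BINARY_OP ^ → -6 ^ 35 = -39. Stack: [-39]
LOAD_FAST c → push -6. Stack: [-39, -6]
BINARY_OP - → -39 - -6 = -33. Stack: [-33]
STORE_FAST r → r=-33. Stack: []
LOAD_FAST_LOAD_FAST b,a → push 21,35. Stack: [21, 35]
BINARY_OP ^ → 21 ^ 35 = 54. Stack: [54]
LOAD_FAST b → push 21. Stack: [54, 21]
BINARY_OP * → 54 * 21 = 1134. Stack: [1134]
STORE_FAST m → m=1134. Stack: []
LOAD_FAST m → push 1134. Stack: [1134]
RETURN_VALUE → return 1134.

1134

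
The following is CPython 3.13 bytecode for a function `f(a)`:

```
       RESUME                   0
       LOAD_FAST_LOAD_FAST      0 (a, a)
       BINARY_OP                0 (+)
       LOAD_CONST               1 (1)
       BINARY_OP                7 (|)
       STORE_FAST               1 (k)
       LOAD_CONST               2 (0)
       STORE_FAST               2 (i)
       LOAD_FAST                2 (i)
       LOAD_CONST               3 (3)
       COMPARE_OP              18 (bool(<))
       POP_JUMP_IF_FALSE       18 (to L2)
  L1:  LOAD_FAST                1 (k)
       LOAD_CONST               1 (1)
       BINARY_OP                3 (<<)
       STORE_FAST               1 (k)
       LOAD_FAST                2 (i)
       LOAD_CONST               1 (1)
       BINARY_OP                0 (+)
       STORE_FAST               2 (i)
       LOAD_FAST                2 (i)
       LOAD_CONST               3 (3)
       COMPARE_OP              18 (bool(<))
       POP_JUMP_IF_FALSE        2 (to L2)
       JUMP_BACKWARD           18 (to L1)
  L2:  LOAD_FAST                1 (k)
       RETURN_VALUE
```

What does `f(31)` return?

504

LOAD_FAST_LOAD_FAST a,a → push 31,31. Stack: [31, 31]
BINARY_OP + → 31 + 31 = 62. Stack: [62]
LOAD_CONST → push 1. Stack: [62, 1]
BINARY_OP | → 62 | 1 = 63. Stack: [63]
STORE_FAST k → k=63. Stack: []
LOAD_CONST → push 0. Stack: [0]
STORE_FAST i → i=0. Stack: []
LOAD_FAST i → push 0. Stack: [0]
LOAD_CONST → push 3. Stack: [0, 3]
COMPARE_OP bool(<) → 0 vs 3 = True. Stack: [True]
POP_JUMP_IF_FALSE → pop True; no jump. Stack: []
LOAD_FAST k → push 63. Stack: [63]
LOAD_CONST → push 1. Stack: [63, 1]
BINARY_OP << → 63 << 1 = 126. Stack: [126]
STORE_FAST k → k=126. Stack: []
LOAD_FAST i → push 0. Stack: [0]
LOAD_CONST → push 1. Stack: [0, 1]
BINARY_OP + → 0 + 1 = 1. Stack: [1]
STORE_FAST i → i=1. Stack: []
LOAD_FAST i → push 1. Stack: [1]
LOAD_CONST → push 3. Stack: [1, 3]
COMPARE_OP bool(<) → 1 vs 3 = True. Stack: [True]
POP_JUMP_IF_FALSE → pop True; no jump. Stack: []
LOAD_FAST k → push 126. Stack: [126]
LOAD_CONST → push 1. Stack: [126, 1]
BINARY_OP << → 126 << 1 = 252. Stack: [252]
STORE_FAST k → k=252. Stack: []
LOAD_FAST i → push 1. Stack: [1]
LOAD_CONST → push 1. Stack: [1, 1]
BINARY_OP + → 1 + 1 = 2. Stack: [2]
STORE_FAST i → i=2. Stack: []
LOAD_FAST i → push 2. Stack: [2]
LOAD_CONST → push 3. Stack: [2, 3]
COMPARE_OP bool(<) → 2 vs 3 = True. Stack: [True]
POP_JUMP_IF_FALSE → pop True; no jump. Stack: []
LOAD_FAST k → push 252. Stack: [252]
LOAD_CONST → push 1. Stack: [252, 1]
BINARY_OP << → 252 << 1 = 504. Stack: [504]
STORE_FAST k → k=504. Stack: []
LOAD_FAST i → push 2. Stack: [2]
LOAD_CONST → push 1. Stack: [2, 1]
BINARY_OP + → 2 + 1 = 3. Stack: [3]
STORE_FAST i → i=3. Stack: []
LOAD_FAST i → push 3. Stack: [3]
LOAD_CONST → push 3. Stack: [3, 3]
COMPARE_OP bool(<) → 3 vs 3 = False. Stack: [False]
POP_JUMP_IF_FALSE → pop False; jump. Stack: []
LOAD_FAST k → push 504. Stack: [504]
RETURN_VALUE → return 504.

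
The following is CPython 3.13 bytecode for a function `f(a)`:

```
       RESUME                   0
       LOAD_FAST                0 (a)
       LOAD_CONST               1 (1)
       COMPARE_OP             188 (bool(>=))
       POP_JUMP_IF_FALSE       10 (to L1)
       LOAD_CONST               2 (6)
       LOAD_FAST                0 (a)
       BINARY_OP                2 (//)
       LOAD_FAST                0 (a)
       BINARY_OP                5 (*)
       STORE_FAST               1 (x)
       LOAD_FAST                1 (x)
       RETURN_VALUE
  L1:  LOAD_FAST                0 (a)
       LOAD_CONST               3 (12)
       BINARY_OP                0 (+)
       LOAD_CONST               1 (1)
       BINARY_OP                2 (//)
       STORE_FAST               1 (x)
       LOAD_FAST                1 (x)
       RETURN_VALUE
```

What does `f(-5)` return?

7

LOAD_FAST a → push -5. Stack: [-5]
LOAD_CONST → push 1. Stack: [-5, 1]
COMPARE_OP bool(>=) → -5 vs 1 = False. Stack: [False]
POP_JUMP_IF_FALSE → pop False; jump. Stack: []
LOAD_FAST a → push -5. Stack: [-5]
LOAD_CONST → push 12. Stack: [-5, 12]
BINARY_OP + → -5 + 12 = 7. Stack: [7]
LOAD_CONST → push 1. Stack: [7, 1]
BINARY_OP // → 7 // 1 = 7. Stack: [7]
STORE_FAST x → x=7. Stack: []
LOAD_FAST x → push 7. Stack: [7]
RETURN_VALUE → return 7.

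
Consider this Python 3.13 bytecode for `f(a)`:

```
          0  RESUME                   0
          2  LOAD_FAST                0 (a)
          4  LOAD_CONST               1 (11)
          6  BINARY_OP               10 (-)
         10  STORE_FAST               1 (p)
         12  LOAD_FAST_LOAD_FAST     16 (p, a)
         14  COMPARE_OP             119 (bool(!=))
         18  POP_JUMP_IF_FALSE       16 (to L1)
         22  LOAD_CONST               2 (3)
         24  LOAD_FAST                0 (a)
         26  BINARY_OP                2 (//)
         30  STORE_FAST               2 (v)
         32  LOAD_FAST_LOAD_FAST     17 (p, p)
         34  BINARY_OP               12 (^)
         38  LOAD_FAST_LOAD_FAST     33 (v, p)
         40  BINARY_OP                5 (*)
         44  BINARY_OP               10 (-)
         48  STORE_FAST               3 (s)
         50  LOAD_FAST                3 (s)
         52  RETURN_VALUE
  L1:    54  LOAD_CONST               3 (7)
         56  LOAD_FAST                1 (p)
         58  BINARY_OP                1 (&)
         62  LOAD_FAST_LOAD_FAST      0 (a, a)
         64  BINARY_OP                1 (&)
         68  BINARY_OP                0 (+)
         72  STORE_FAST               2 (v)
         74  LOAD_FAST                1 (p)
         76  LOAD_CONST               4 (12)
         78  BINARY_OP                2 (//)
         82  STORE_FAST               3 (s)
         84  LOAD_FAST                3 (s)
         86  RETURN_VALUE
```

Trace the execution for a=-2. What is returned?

LOAD_FAST a → push -2. Stack: [-2]
LOAD_CONST → push 11. Stack: [-2, 11]
BINARY_OP - → -2 - 11 = -13. Stack: [-13]
STORE_FAST p → p=-13. Stack: []
LOAD_FAST_LOAD_FAST p,a → push -13,-2. Stack: [-13, -2]
COMPARE_OP bool(!=) → -13 vs -2 = True. Stack: [True]
POP_JUMP_IF_FALSE → pop True; no jump. Stack: []
LOAD_CONST → push 3. Stack: [3]
LOAD_FAST a → push -2. Stack: [3, -2]
BINARY_OP // → 3 // -2 = -2. Stack: [-2]
STORE_FAST v → v=-2. Stack: []
LOAD_FAST_LOAD_FAST p,p → push -13,-13. Stack: [-13, -13]
BINARY_OP ^ → -13 ^ -13 = 0. Stack: [0]
LOAD_FAST_LOAD_FAST v,p → push -2,-13. Stack: [0, -2, -13]
BINARY_OP * → -2 * -13 = 26. Stack: [0, 26]
BINARY_OP - → 0 - 26 = -26. Stack: [-26]
STORE_FAST s → s=-26. Stack: []
LOAD_FAST s → push -26. Stack: [-26]
RETURN_VALUE → return -26.

-26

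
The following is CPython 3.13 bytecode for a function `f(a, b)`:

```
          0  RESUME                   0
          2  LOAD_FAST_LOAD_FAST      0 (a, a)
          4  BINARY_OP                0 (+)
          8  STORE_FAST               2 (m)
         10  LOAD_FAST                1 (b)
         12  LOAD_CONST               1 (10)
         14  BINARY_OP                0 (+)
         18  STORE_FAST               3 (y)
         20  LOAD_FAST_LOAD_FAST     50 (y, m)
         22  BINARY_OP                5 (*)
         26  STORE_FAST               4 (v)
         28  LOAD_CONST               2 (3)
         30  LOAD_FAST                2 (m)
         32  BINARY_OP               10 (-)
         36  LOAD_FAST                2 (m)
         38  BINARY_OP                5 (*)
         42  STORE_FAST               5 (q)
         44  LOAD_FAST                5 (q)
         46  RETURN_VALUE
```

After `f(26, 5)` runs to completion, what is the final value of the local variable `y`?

15

LOAD_FAST_LOAD_FAST a,a → push 26,26. Stack: [26, 26]
BINARY_OP + → 26 + 26 = 52. Stack: [52]
STORE_FAST m → m=52. Stack: []
LOAD_FAST b → push 5. Stack: [5]
LOAD_CONST → push 10. Stack: [5, 10]
BINARY_OP + → 5 + 10 = 15. Stack: [15]
STORE_FAST y → y=15. Stack: []
LOAD_FAST_LOAD_FAST y,m → push 15,52. Stack: [15, 52]
BINARY_OP * → 15 * 52 = 780. Stack: [780]
STORE_FAST v → v=780. Stack: []
LOAD_CONST → push 3. Stack: [3]
LOAD_FAST m → push 52. Stack: [3, 52]
BINARY_OP - → 3 - 52 = -49. Stack: [-49]
LOAD_FAST m → push 52. Stack: [-49, 52]
BINARY_OP * → -49 * 52 = -2548. Stack: [-2548]
STORE_FAST q → q=-2548. Stack: []
LOAD_FAST q → push -2548. Stack: [-2548]
RETURN_VALUE → return -2548.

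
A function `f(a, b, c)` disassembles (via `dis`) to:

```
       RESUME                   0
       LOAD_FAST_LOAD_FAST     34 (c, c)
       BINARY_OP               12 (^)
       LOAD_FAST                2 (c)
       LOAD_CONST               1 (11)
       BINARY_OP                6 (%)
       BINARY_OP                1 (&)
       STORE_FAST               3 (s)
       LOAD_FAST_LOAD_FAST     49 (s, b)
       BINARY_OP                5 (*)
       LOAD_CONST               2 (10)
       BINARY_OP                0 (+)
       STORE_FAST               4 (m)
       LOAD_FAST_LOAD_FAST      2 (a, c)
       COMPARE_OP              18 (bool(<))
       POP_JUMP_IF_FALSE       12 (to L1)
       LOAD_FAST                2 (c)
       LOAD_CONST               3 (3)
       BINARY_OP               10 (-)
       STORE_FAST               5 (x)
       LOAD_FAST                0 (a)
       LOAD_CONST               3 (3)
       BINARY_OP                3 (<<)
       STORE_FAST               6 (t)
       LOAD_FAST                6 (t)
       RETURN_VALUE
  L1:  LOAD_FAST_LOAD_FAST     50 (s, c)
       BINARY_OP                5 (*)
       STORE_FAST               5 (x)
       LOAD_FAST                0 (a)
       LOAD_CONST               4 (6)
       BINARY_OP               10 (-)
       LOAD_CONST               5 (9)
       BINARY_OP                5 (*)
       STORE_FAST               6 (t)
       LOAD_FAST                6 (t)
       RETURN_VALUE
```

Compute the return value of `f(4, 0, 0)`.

LOAD_FAST_LOAD_FAST c,c → push 0,0. Stack: [0, 0]
BINARY_OP ^ → 0 ^ 0 = 0. Stack: [0]
LOAD_FAST c → push 0. Stack: [0, 0]
LOAD_CONST → push 11. Stack: [0, 0, 11]
BINARY_OP % → 0 % 11 = 0. Stack: [0, 0]
BINARY_OP & → 0 & 0 = 0. Stack: [0]
STORE_FAST s → s=0. Stack: []
LOAD_FAST_LOAD_FAST s,b → push 0,0. Stack: [0, 0]
BINARY_OP * → 0 * 0 = 0. Stack: [0]
LOAD_CONST → push 10. Stack: [0, 10]
BINARY_OP + → 0 + 10 = 10. Stack: [10]
STORE_FAST m → m=10. Stack: []
LOAD_FAST_LOAD_FAST a,c → push 4,0. Stack: [4, 0]
COMPARE_OP bool(<) → 4 vs 0 = False. Stack: [False]
POP_JUMP_IF_FALSE → pop False; jump. Stack: []
LOAD_FAST_LOAD_FAST s,c → push 0,0. Stack: [0, 0]
BINARY_OP * → 0 * 0 = 0. Stack: [0]
STORE_FAST x → x=0. Stack: []
LOAD_FAST a → push 4. Stack: [4]
LOAD_CONST → push 6. Stack: [4, 6]
BINARY_OP - → 4 - 6 = -2. Stack: [-2]
LOAD_CONST → push 9. Stack: [-2, 9]
BINARY_OP * → -2 * 9 = -18. Stack: [-18]
STORE_FAST t → t=-18. Stack: []
LOAD_FAST t → push -18. Stack: [-18]
RETURN_VALUE → return -18.

-18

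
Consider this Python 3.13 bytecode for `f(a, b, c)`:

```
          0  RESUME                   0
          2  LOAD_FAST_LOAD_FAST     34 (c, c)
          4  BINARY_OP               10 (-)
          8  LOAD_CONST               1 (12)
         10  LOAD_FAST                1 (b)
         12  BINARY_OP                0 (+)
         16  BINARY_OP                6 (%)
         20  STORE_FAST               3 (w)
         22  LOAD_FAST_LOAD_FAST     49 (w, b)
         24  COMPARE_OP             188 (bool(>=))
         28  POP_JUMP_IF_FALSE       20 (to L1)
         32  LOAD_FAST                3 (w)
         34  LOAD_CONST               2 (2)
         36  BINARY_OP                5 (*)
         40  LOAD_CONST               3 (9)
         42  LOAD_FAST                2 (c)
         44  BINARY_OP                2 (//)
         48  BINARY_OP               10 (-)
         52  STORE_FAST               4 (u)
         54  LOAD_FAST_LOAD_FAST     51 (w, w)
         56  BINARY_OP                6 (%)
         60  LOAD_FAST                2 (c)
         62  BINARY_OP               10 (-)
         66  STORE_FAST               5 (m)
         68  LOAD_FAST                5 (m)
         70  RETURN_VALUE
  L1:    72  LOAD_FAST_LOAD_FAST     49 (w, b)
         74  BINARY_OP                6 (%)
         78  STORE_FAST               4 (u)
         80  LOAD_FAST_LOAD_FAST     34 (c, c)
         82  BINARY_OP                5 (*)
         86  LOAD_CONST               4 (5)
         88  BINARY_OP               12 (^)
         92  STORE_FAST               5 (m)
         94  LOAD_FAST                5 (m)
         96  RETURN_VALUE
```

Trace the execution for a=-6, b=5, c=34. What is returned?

LOAD_FAST_LOAD_FAST c,c → push 34,34. Stack: [34, 34]
BINARY_OP - → 34 - 34 = 0. Stack: [0]
LOAD_CONST → push 12. Stack: [0, 12]
LOAD_FAST b → push 5. Stack: [0, 12, 5]
BINARY_OP + → 12 + 5 = 17. Stack: [0, 17]
BINARY_OP % → 0 % 17 = 0. Stack: [0]
STORE_FAST w → w=0. Stack: []
LOAD_FAST_LOAD_FAST w,b → push 0,5. Stack: [0, 5]
COMPARE_OP bool(>=) → 0 vs 5 = False. Stack: [False]
POP_JUMP_IF_FALSE → pop False; jump. Stack: []
LOAD_FAST_LOAD_FAST w,b → push 0,5. Stack: [0, 5]
BINARY_OP % → 0 % 5 = 0. Stack: [0]
STORE_FAST u → u=0. Stack: []
LOAD_FAST_LOAD_FAST c,c → push 34,34. Stack: [34, 34]
BINARY_OP * → 34 * 34 = 1156. Stack: [1156]
LOAD_CONST → push 5. Stack: [1156, 5]
BINARY_OP ^ → 1156 ^ 5 = 1153. Stack: [1153]
STORE_FAST m → m=1153. Stack: []
LOAD_FAST m → push 1153. Stack: [1153]
RETURN_VALUE → return 1153.

1153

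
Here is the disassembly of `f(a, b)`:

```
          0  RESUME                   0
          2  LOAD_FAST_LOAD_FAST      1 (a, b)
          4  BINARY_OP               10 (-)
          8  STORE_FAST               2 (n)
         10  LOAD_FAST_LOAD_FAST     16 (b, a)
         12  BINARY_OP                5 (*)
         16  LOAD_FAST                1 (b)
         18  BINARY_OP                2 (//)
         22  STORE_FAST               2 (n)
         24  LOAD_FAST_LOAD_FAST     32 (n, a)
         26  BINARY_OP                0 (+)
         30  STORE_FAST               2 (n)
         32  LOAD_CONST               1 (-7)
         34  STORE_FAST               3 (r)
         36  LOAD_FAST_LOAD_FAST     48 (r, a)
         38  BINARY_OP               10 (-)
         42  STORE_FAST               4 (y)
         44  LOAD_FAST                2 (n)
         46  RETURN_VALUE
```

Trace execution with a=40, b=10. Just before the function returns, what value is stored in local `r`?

LOAD_FAST_LOAD_FAST a,b → push 40,10. Stack: [40, 10]
BINARY_OP - → 40 - 10 = 30. Stack: [30]
STORE_FAST n → n=30. Stack: []
LOAD_FAST_LOAD_FAST b,a → push 10,40. Stack: [10, 40]
BINARY_OP * → 10 * 40 = 400. Stack: [400]
LOAD_FAST b → push 10. Stack: [400, 10]
BINARY_OP // → 400 // 10 = 40. Stack: [40]
STORE_FAST n → n=40. Stack: []
LOAD_FAST_LOAD_FAST n,a → push 40,40. Stack: [40, 40]
BINARY_OP + → 40 + 40 = 80. Stack: [80]
STORE_FAST n → n=80. Stack: []
LOAD_CONST → push -7. Stack: [-7]
STORE_FAST r → r=-7. Stack: []
LOAD_FAST_LOAD_FAST r,a → push -7,40. Stack: [-7, 40]
BINARY_OP - → -7 - 40 = -47. Stack: [-47]
STORE_FAST y → y=-47. Stack: []
LOAD_FAST n → push 80. Stack: [80]
RETURN_VALUE → return 80.

-7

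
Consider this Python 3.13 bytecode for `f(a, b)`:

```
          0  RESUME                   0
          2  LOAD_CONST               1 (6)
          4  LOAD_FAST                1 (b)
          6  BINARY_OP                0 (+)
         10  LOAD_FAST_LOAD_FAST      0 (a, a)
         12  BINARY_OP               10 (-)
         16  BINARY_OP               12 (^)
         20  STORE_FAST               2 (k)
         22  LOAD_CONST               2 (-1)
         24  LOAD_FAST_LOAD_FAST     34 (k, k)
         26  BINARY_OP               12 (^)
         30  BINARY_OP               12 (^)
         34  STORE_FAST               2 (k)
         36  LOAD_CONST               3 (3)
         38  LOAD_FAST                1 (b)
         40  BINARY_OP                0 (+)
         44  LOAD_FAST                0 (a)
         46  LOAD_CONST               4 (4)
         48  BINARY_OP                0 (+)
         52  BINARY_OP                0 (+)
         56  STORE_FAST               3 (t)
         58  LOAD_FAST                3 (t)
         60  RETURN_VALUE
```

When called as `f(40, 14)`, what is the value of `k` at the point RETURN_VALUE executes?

-1

LOAD_CONST → push 6. Stack: [6]
LOAD_FAST b → push 14. Stack: [6, 14]
BINARY_OP + → 6 + 14 = 20. Stack: [20]
LOAD_FAST_LOAD_FAST a,a → push 40,40. Stack: [20, 40, 40]
BINARY_OP - → 40 - 40 = 0. Stack: [20, 0]
BINARY_OP ^ → 20 ^ 0 = 20. Stack: [20]
STORE_FAST k → k=20. Stack: []
LOAD_CONST → push -1. Stack: [-1]
LOAD_FAST_LOAD_FAST k,k → push 20,20. Stack: [-1, 20, 20]
BINARY_OP ^ → 20 ^ 20 = 0. Stack: [-1, 0]
BINARY_OP ^ → -1 ^ 0 = -1. Stack: [-1]
STORE_FAST k → k=-1. Stack: []
LOAD_CONST → push 3. Stack: [3]
LOAD_FAST b → push 14. Stack: [3, 14]
BINARY_OP + → 3 + 14 = 17. Stack: [17]
LOAD_FAST a → push 40. Stack: [17, 40]
LOAD_CONST → push 4. Stack: [17, 40, 4]
BINARY_OP + → 40 + 4 = 44. Stack: [17, 44]
BINARY_OP + → 17 + 44 = 61. Stack: [61]
STORE_FAST t → t=61. Stack: []
LOAD_FAST t → push 61. Stack: [61]
RETURN_VALUE → return 61.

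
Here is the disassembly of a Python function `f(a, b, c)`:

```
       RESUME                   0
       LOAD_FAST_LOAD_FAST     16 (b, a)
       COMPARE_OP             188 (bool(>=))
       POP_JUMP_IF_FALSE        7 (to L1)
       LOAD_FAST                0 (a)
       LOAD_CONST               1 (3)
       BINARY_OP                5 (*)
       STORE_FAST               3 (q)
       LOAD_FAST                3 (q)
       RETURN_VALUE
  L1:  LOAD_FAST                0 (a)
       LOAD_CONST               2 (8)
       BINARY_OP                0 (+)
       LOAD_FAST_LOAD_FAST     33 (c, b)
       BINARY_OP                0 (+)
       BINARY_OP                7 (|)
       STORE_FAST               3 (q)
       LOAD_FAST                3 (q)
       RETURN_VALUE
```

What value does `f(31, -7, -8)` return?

-9

LOAD_FAST_LOAD_FAST b,a → push -7,31. Stack: [-7, 31]
COMPARE_OP bool(>=) → -7 vs 31 = False. Stack: [False]
POP_JUMP_IF_FALSE → pop False; jump. Stack: []
LOAD_FAST a → push 31. Stack: [31]
LOAD_CONST → push 8. Stack: [31, 8]
BINARY_OP + → 31 + 8 = 39. Stack: [39]
LOAD_FAST_LOAD_FAST c,b → push -8,-7. Stack: [39, -8, -7]
BINARY_OP + → -8 + -7 = -15. Stack: [39, -15]
BINARY_OP | → 39 | -15 = -9. Stack: [-9]
STORE_FAST q → q=-9. Stack: []
LOAD_FAST q → push -9. Stack: [-9]
RETURN_VALUE → return -9.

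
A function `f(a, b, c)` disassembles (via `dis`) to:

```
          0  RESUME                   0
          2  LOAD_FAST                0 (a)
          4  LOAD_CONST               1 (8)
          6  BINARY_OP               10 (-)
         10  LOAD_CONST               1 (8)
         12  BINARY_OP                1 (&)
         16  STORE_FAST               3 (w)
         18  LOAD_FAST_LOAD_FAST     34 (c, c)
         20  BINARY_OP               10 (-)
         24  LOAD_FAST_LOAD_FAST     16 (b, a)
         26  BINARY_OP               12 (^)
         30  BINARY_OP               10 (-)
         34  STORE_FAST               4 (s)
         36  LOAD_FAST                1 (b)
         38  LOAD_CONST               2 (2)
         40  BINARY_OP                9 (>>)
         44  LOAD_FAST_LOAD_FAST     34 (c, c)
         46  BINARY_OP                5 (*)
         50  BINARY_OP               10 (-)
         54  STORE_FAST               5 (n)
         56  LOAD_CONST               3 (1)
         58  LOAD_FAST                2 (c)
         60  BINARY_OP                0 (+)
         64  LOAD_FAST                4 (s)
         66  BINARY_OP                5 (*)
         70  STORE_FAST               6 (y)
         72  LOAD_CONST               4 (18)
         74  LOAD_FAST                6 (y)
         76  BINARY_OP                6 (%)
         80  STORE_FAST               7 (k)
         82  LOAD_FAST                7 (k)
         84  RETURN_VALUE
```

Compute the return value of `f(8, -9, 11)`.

LOAD_FAST a → push 8. Stack: [8]
LOAD_CONST → push 8. Stack: [8, 8]
BINARY_OP - → 8 - 8 = 0. Stack: [0]
LOAD_CONST → push 8. Stack: [0, 8]
BINARY_OP & → 0 & 8 = 0. Stack: [0]
STORE_FAST w → w=0. Stack: []
LOAD_FAST_LOAD_FAST c,c → push 11,11. Stack: [11, 11]
BINARY_OP - → 11 - 11 = 0. Stack: [0]
LOAD_FAST_LOAD_FAST b,a → push -9,8. Stack: [0, -9, 8]
BINARY_OP ^ → -9 ^ 8 = -1. Stack: [0, -1]
BINARY_OP - → 0 - -1 = 1. Stack: [1]
STORE_FAST s → s=1. Stack: []
LOAD_FAST b → push -9. Stack: [-9]
LOAD_CONST → push 2. Stack: [-9, 2]
BINARY_OP >> → -9 >> 2 = -3. Stack: [-3]
LOAD_FAST_LOAD_FAST c,c → push 11,11. Stack: [-3, 11, 11]
BINARY_OP * → 11 * 11 = 121. Stack: [-3, 121]
BINARY_OP - → -3 - 121 = -124. Stack: [-124]
STORE_FAST n → n=-124. Stack: []
LOAD_CONST → push 1. Stack: [1]
LOAD_FAST c → push 11. Stack: [1, 11]
BINARY_OP + → 1 + 11 = 12. Stack: [12]
LOAD_FAST s → push 1. Stack: [12, 1]
BINARY_OP * → 12 * 1 = 12. Stack: [12]
STORE_FAST y → y=12. Stack: []
LOAD_CONST → push 18. Stack: [18]
LOAD_FAST y → push 12. Stack: [18, 12]
BINARY_OP % → 18 % 12 = 6. Stack: [6]
STORE_FAST k → k=6. Stack: []
LOAD_FAST k → push 6. Stack: [6]
RETURN_VALUE → return 6.

6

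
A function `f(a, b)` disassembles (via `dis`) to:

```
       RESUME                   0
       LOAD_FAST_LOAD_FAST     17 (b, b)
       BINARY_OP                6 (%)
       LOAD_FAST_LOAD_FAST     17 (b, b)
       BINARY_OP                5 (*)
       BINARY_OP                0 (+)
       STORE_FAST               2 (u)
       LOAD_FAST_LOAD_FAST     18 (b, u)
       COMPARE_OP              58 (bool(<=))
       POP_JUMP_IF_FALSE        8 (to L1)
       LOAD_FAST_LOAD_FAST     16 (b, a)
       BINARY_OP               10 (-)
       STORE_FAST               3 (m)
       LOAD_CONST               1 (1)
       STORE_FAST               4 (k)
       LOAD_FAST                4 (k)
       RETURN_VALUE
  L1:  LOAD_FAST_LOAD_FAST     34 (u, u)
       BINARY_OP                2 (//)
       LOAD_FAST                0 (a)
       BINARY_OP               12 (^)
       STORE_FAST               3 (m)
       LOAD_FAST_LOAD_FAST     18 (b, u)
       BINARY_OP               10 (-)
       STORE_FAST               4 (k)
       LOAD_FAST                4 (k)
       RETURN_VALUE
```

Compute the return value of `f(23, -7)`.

1

LOAD_FAST_LOAD_FAST b,b → push -7,-7. Stack: [-7, -7]
BINARY_OP % → -7 % -7 = 0. Stack: [0]
LOAD_FAST_LOAD_FAST b,b → push -7,-7. Stack: [0, -7, -7]
BINARY_OP * → -7 * -7 = 49. Stack: [0, 49]
BINARY_OP + → 0 + 49 = 49. Stack: [49]
STORE_FAST u → u=49. Stack: []
LOAD_FAST_LOAD_FAST b,u → push -7,49. Stack: [-7, 49]
COMPARE_OP bool(<=) → -7 vs 49 = True. Stack: [True]
POP_JUMP_IF_FALSE → pop True; no jump. Stack: []
LOAD_FAST_LOAD_FAST b,a → push -7,23. Stack: [-7, 23]
BINARY_OP - → -7 - 23 = -30. Stack: [-30]
STORE_FAST m → m=-30. Stack: []
LOAD_CONST → push 1. Stack: [1]
STORE_FAST k → k=1. Stack: []
LOAD_FAST k → push 1. Stack: [1]
RETURN_VALUE → return 1.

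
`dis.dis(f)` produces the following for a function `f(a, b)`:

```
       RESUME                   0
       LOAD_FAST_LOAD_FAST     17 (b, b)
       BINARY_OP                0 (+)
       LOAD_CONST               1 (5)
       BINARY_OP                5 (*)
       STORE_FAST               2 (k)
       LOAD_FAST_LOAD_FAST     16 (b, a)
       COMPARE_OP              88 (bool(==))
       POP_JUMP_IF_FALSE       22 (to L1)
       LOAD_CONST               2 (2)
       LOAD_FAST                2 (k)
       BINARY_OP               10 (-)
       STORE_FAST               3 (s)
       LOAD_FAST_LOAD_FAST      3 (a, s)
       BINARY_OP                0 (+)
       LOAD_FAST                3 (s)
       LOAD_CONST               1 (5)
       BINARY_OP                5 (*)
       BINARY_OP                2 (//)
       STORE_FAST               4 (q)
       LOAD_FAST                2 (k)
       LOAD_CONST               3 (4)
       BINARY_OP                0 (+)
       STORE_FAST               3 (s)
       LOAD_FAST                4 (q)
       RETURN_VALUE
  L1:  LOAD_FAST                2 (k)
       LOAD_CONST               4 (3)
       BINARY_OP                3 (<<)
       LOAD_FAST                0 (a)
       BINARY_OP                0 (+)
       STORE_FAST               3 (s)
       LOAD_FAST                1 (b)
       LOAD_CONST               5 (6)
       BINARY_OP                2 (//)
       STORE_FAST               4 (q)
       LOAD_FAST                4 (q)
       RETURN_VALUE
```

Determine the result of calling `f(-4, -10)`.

LOAD_FAST_LOAD_FAST b,b → push -10,-10. Stack: [-10, -10]
BINARY_OP + → -10 + -10 = -20. Stack: [-20]
LOAD_CONST → push 5. Stack: [-20, 5]
BINARY_OP * → -20 * 5 = -100. Stack: [-100]
STORE_FAST k → k=-100. Stack: []
LOAD_FAST_LOAD_FAST b,a → push -10,-4. Stack: [-10, -4]
COMPARE_OP bool(==) → -10 vs -4 = False. Stack: [False]
POP_JUMP_IF_FALSE → pop False; jump. Stack: []
LOAD_FAST k → push -100. Stack: [-100]
LOAD_CONST → push 3. Stack: [-100, 3]
BINARY_OP << → -100 << 3 = -800. Stack: [-800]
LOAD_FAST a → push -4. Stack: [-800, -4]
BINARY_OP + → -800 + -4 = -804. Stack: [-804]
STORE_FAST s → s=-804. Stack: []
LOAD_FAST b → push -10. Stack: [-10]
LOAD_CONST → push 6. Stack: [-10, 6]
BINARY_OP // → -10 // 6 = -2. Stack: [-2]
STORE_FAST q → q=-2. Stack: []
LOAD_FAST q → push -2. Stack: [-2]
RETURN_VALUE → return -2.

-2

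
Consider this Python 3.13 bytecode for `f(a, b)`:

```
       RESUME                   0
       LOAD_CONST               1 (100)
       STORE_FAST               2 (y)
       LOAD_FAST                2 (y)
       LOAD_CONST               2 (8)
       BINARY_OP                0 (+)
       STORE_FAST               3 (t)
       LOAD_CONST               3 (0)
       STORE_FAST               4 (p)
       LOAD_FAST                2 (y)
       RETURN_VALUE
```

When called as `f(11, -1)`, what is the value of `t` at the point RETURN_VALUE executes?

108

LOAD_CONST → push 100. Stack: [100]
STORE_FAST y → y=100. Stack: []
LOAD_FAST y → push 100. Stack: [100]
LOAD_CONST → push 8. Stack: [100, 8]
BINARY_OP + → 100 + 8 = 108. Stack: [108]
STORE_FAST t → t=108. Stack: []
LOAD_CONST → push 0. Stack: [0]
STORE_FAST p → p=0. Stack: []
LOAD_FAST y → push 100. Stack: [100]
RETURN_VALUE → return 100.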